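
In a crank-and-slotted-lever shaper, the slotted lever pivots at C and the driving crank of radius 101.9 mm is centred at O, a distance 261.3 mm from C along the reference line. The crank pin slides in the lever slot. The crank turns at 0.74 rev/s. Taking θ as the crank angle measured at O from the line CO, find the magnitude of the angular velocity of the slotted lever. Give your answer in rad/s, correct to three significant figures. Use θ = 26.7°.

ω = 4.65 rad/s (from 0.74 rev/s).
Crank pin A relative to C: A = (d + r cosθ, r sinθ); lever angle φ = atan2(r sinθ, d + r cosθ).
Differentiating tanφ: φ̇ = rω(d cosθ + r)/(d² + r² + 2dr cosθ).
d² + r² + 2dr cosθ = |CA|² = 0.126236 m²;  d cosθ + r = +0.33534 m.
|ω_lever| = |0.1019·4.65·+0.33534| / 0.126236 = 1.2586 rad/s.

1.26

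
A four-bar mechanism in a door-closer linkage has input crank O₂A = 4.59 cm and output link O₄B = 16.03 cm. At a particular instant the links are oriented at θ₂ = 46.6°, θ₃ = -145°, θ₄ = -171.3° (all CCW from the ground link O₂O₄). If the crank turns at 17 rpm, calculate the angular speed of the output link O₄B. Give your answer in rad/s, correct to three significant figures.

ω₂ = 1.78 rad/s (from 17 rpm).
Differentiating the loop-closure r₂e^{iθ₂}+r₃e^{iθ₃}=r₁+r₄e^{iθ₄} gives r₂ω₂e^{iθ₂}+r₃ω₃e^{iθ₃}=r₄ω₄e^{iθ₄}.
Eliminating the other unknown: ω₄ = r₂ω₂ sin(θ₂−θ₃) / [r₄ sin(θ₄−θ₃)].
Numerator sine = -0.20108; denominator sine = -0.44307.
Result = 0.0459·1.78·(-0.20108) / (0.1603·(-0.44307)) = +0.23134 rad/s; magnitude 0.23134 rad/s.

0.231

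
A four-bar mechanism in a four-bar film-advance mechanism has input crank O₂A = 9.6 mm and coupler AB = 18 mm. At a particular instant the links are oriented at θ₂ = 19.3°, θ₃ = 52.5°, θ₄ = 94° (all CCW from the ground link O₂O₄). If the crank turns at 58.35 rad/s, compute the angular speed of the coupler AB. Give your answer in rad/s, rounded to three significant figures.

45.3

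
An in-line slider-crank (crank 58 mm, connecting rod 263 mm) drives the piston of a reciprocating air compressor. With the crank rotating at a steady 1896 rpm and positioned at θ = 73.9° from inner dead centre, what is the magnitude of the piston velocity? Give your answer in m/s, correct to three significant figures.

11.8

ω = 2π·1896/60 = 198.5 rad/s
For an in-line slider-crank, x = r cosθ + √(L² − r² sin²θ), so v = −rω sinθ·[1 + r cosθ/√(L² − r² sin²θ)].
With r = 0.058 m, L = 0.263 m, θ = 73.9°: √(L² − r² sin²θ) = 0.25703 m.
v = −0.058·198.5·0.96078·[1 + 0.058·0.27731/0.25703] = -11.757 m/s.
|v| = 11.757 m/s.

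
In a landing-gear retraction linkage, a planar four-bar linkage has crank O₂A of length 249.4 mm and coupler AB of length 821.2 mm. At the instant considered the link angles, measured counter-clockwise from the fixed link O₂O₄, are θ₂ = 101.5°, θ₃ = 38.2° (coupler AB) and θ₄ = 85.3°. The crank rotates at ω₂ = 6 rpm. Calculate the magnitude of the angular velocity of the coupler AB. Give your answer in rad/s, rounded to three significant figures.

0.0727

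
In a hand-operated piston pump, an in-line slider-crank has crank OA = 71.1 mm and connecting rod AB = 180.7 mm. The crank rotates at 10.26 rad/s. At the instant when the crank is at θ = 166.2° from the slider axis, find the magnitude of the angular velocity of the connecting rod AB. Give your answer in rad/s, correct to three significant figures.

3.94

ω = 10.26 rad/s
The rod makes angle φ with the slider axis where L sinφ = r sinθ; differentiating, L cosφ·φ̇ = r ω cosθ.
L cosφ = √(L² − r² sin²θ) = 0.1799 m.
|ω_rod| = r ω |cosθ| / √(L² − r² sin²θ) = 0.0711·10.26·0.97113/0.1799 = 3.9379 rad/s.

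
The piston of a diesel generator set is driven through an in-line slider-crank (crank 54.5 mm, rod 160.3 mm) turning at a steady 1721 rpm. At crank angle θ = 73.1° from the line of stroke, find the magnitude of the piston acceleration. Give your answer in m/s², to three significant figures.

7.92

ω = 2π·1721/60 = 180.2 rad/s
x(θ) = r cosθ + √(L² − r² sin²θ); with ω constant, a = ω²·d²x/dθ².
d²x/dθ² = −r cosθ − r²(cos2θ)/√u − r⁴ sin²2θ/(4u^{3/2}),  u = L² − r² sin²θ = 0.0229768 m².
Substituting r = 0.0545 m, L = 0.1603 m, θ = 73.1°: d²x/dθ² = +0.00024399 m.
a = ω²·d²x/dθ² = (180.2)²·(+0.00024399) = +7.9248 m/s²;  |a| = 7.9248 m/s².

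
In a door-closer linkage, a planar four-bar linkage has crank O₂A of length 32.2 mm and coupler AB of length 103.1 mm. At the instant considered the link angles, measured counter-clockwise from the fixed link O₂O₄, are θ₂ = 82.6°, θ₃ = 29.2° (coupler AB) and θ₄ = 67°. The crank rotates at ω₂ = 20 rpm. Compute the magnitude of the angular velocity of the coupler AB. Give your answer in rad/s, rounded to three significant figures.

0.287

ω₂ = 2.094 rad/s (from 20 rpm).
Differentiating the loop-closure r₂e^{iθ₂}+r₃e^{iθ₃}=r₁+r₄e^{iθ₄} gives r₂ω₂e^{iθ₂}+r₃ω₃e^{iθ₃}=r₄ω₄e^{iθ₄}.
Eliminating the other unknown: ω₃ = r₂ω₂ sin(θ₄−θ₂) / [r₃ sin(θ₃−θ₄)].
Numerator sine = -0.26892; denominator sine = -0.61291.
Result = 0.0322·2.094·(-0.26892) / (0.1031·(-0.61291)) = +0.287 rad/s; magnitude 0.287 rad/s.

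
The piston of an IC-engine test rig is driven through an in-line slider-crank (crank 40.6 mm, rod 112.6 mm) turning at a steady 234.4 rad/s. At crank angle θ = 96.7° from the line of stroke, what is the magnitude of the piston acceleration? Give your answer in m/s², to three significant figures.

1100

ω = 234.4 rad/s
x(θ) = r cosθ + √(L² − r² sin²θ); with ω constant, a = ω²·d²x/dθ².
d²x/dθ² = −r cosθ − r²(cos2θ)/√u − r⁴ sin²2θ/(4u^{3/2}),  u = L² − r² sin²θ = 0.0110528 m².
Substituting r = 0.0406 m, L = 0.1126 m, θ = 96.7°: d²x/dθ² = +0.019957 m.
a = ω²·d²x/dθ² = (234.4)²·(+0.019957) = +1096.5 m/s²;  |a| = 1096.5 m/s².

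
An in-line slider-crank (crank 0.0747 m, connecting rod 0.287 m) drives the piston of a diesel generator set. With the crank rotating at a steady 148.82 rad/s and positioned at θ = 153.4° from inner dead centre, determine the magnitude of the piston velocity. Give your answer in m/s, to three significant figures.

3.81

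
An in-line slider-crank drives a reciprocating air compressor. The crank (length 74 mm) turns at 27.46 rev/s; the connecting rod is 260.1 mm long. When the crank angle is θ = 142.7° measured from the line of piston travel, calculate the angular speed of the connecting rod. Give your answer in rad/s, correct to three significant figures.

ω = 172.5 rad/s (converted from 27.46 rev/s).
The rod makes angle φ with the slider axis where L sinφ = r sinθ; differentiating, L cosφ·φ̇ = r ω cosθ.
L cosφ = √(L² − r² sin²θ) = 0.25621 m.
|ω_rod| = r ω |cosθ| / √(L² − r² sin²θ) = 0.074·172.5·0.79547/0.25621 = 39.641 rad/s.

39.6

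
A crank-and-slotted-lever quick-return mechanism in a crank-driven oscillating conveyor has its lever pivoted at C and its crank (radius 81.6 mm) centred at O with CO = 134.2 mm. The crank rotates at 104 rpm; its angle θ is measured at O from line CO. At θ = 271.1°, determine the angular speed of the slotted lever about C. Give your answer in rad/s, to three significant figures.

2.98

ω = 10.89 rad/s (from 104 rpm).
Crank pin A relative to C: A = (d + r cosθ, r sinθ); lever angle φ = atan2(r sinθ, d + r cosθ).
Differentiating tanφ: φ̇ = rω(d cosθ + r)/(d² + r² + 2dr cosθ).
d² + r² + 2dr cosθ = |CA|² = 0.0250887 m²;  d cosθ + r = +0.084176 m.
|ω_lever| = |0.0816·10.89·+0.084176| / 0.0250887 = 2.9817 rad/s.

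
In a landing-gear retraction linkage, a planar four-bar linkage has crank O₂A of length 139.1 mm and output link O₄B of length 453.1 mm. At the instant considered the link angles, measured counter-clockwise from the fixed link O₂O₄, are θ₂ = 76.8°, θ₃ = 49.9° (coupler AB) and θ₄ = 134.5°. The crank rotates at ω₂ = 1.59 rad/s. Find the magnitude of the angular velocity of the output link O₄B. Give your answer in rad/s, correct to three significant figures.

0.222

ω₂ = 1.59 rad/s
Differentiating the loop-closure r₂e^{iθ₂}+r₃e^{iθ₃}=r₁+r₄e^{iθ₄} gives r₂ω₂e^{iθ₂}+r₃ω₃e^{iθ₃}=r₄ω₄e^{iθ₄}.
Eliminating the other unknown: ω₄ = r₂ω₂ sin(θ₂−θ₃) / [r₄ sin(θ₄−θ₃)].
Numerator sine = +0.45243; denominator sine = +0.99556.
Result = 0.1391·1.59·(+0.45243) / (0.4531·(+0.99556)) = +0.22183 rad/s; magnitude 0.22183 rad/s.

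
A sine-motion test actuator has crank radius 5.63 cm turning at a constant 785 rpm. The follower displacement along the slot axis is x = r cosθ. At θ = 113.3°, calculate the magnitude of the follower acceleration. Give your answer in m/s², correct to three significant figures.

ω = 82.21 rad/s (from 785 rpm).
x = r cosθ ⇒ ẍ = −rω² cosθ (ω constant).
|a| = rω²|cosθ| = 0.0563·(82.21)²·|cos 113.3°| = 150.49 m/s².

150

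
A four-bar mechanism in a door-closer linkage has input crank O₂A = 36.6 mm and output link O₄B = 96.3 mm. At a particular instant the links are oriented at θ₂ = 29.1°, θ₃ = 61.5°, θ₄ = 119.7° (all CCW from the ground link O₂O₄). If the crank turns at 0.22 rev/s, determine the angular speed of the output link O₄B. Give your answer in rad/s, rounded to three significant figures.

0.331

ω₂ = 1.382 rad/s (from 0.22 rev/s).
Differentiating the loop-closure r₂e^{iθ₂}+r₃e^{iθ₃}=r₁+r₄e^{iθ₄} gives r₂ω₂e^{iθ₂}+r₃ω₃e^{iθ₃}=r₄ω₄e^{iθ₄}.
Eliminating the other unknown: ω₄ = r₂ω₂ sin(θ₂−θ₃) / [r₄ sin(θ₄−θ₃)].
Numerator sine = -0.53583; denominator sine = +0.84989.
Result = 0.0366·1.382·(-0.53583) / (0.0963·(+0.84989)) = -0.33122 rad/s; magnitude 0.33122 rad/s.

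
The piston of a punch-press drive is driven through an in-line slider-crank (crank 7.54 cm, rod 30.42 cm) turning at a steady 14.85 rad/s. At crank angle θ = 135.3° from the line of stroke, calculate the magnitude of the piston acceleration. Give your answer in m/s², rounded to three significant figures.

11.7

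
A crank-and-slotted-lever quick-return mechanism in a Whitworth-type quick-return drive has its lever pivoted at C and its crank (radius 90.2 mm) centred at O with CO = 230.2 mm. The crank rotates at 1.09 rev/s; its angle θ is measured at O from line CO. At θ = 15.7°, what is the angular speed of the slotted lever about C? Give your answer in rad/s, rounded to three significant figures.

ω = 6.849 rad/s (from 1.09 rev/s).
Crank pin A relative to C: A = (d + r cosθ, r sinθ); lever angle φ = atan2(r sinθ, d + r cosθ).
Differentiating tanφ: φ̇ = rω(d cosθ + r)/(d² + r² + 2dr cosθ).
d² + r² + 2dr cosθ = |CA|² = 0.101107 m²;  d cosθ + r = +0.31181 m.
|ω_lever| = |0.0902·6.849·+0.31181| / 0.101107 = 1.9051 rad/s.

1.91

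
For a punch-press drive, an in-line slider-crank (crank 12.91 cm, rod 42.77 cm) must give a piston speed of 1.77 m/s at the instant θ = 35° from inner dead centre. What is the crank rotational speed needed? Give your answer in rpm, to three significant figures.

182

For an in-line slider-crank, |v_piston| = rω|sinθ|·[1 + r cosθ/√(L² − r² sin²θ)].
With r = 0.1291 m, L = 0.4277 m, θ = 35°: the bracketed kinematic factor |dx/dθ| = 0.092639 m.
ω = v/|dx/dθ| = 1.77/0.092639 = 19.106 rad/s.
N = 60ω/(2π) = 182.45 rpm.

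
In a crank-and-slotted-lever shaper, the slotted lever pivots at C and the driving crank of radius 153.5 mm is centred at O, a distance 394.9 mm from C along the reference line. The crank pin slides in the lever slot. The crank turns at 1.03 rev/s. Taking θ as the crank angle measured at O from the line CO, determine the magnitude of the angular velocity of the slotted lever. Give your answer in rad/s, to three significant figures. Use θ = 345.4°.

ω = 6.472 rad/s (from 1.03 rev/s).
Crank pin A relative to C: A = (d + r cosθ, r sinθ); lever angle φ = atan2(r sinθ, d + r cosθ).
Differentiating tanφ: φ̇ = rω(d cosθ + r)/(d² + r² + 2dr cosθ).
d² + r² + 2dr cosθ = |CA|² = 0.296828 m²;  d cosθ + r = +0.53565 m.
|ω_lever| = |0.1535·6.472·+0.53565| / 0.296828 = 1.7927 rad/s.

1.79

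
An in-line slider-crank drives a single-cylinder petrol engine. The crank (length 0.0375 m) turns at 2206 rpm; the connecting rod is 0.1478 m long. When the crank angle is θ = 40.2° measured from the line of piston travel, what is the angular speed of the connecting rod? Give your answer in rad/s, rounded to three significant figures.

45.4

ω = 231 rad/s (converted from 2206 rpm).
The rod makes angle φ with the slider axis where L sinφ = r sinθ; differentiating, L cosφ·φ̇ = r ω cosθ.
L cosφ = √(L² − r² sin²θ) = 0.1458 m.
|ω_rod| = r ω |cosθ| / √(L² − r² sin²θ) = 0.0375·231·0.76380/0.1458 = 45.381 rad/s.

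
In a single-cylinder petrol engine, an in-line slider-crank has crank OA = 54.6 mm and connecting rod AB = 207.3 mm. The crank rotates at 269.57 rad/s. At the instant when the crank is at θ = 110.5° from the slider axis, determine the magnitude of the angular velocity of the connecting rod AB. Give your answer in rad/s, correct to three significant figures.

ω = 269.6 rad/s
The rod makes angle φ with the slider axis where L sinφ = r sinθ; differentiating, L cosφ·φ̇ = r ω cosθ.
L cosφ = √(L² − r² sin²θ) = 0.20089 m.
|ω_rod| = r ω |cosθ| / √(L² − r² sin²θ) = 0.0546·269.6·0.35021/0.20089 = 25.658 rad/s.

25.7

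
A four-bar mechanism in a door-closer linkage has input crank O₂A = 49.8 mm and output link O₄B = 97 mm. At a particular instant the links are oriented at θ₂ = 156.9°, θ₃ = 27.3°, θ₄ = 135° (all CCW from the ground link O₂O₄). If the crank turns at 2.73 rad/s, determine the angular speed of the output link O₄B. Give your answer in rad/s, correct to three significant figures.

1.13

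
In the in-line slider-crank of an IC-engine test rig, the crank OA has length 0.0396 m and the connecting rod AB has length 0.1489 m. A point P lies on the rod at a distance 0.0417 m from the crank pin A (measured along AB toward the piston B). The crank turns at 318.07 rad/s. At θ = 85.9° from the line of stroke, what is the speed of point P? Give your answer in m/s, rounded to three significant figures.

12.6

ω = 318.1 rad/s.  Crank-pin speed |V_A| = rω = 12.596 m/s, perpendicular to OA.
Rod angle: sinφ = −(r/L) sinθ ⇒ φ = -15.383°; ω_rod = −rω cosθ/√(L²−r²sin²θ) = -6.2728 rad/s.
V_P = V_A + ω_rod × AP, with AP = 0.0417 m along the rod.
Components: V_Px = −rω sinθ − a·ω_rod·sinφ = -12.633 m/s;  V_Py = rω cosθ + a·ω_rod·cosφ = +0.64835 m/s.
|V_P| = √(V_Px² + V_Py²) = 12.649 m/s.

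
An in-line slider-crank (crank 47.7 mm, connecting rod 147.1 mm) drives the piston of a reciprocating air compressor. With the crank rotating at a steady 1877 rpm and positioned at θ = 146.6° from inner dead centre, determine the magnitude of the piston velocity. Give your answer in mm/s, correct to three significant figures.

ω = 2π·1877/60 = 196.6 rad/s
For an in-line slider-crank, x = r cosθ + √(L² − r² sin²θ), so v = −rω sinθ·[1 + r cosθ/√(L² − r² sin²θ)].
With r = 0.0477 m, L = 0.1471 m, θ = 146.6°: √(L² − r² sin²θ) = 0.14474 m.
v = −0.0477·196.6·0.55048·[1 + 0.0477·-0.83485/0.14474] = -3.7412 m/s.
|v| = 3.7412 m/s = 3741.2 mm/s.

3740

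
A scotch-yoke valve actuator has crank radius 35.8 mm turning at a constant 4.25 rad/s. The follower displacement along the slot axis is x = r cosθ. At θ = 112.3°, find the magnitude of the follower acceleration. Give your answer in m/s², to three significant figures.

ω = 4.25 rad/s
x = r cosθ ⇒ ẍ = −rω² cosθ (ω constant).
|a| = rω²|cosθ| = 0.0358·(4.25)²·|cos 112.3°| = 0.24537 m/s².

0.245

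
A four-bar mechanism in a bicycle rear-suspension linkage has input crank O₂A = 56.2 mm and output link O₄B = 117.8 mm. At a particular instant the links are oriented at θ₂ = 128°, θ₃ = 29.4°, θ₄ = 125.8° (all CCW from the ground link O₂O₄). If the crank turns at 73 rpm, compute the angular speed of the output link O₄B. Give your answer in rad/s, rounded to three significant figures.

3.63

ω₂ = 7.645 rad/s (from 73 rpm).
Differentiating the loop-closure r₂e^{iθ₂}+r₃e^{iθ₃}=r₁+r₄e^{iθ₄} gives r₂ω₂e^{iθ₂}+r₃ω₃e^{iθ₃}=r₄ω₄e^{iθ₄}.
Eliminating the other unknown: ω₄ = r₂ω₂ sin(θ₂−θ₃) / [r₄ sin(θ₄−θ₃)].
Numerator sine = +0.98876; denominator sine = +0.99377.
Result = 0.0562·7.645·(+0.98876) / (0.1178·(+0.99377)) = +3.6287 rad/s; magnitude 3.6287 rad/s.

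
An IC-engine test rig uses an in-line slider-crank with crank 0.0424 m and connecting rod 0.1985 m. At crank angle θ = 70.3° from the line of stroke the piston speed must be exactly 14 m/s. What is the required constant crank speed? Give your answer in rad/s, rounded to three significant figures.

327

For an in-line slider-crank, |v_piston| = rω|sinθ|·[1 + r cosθ/√(L² − r² sin²θ)].
With r = 0.0424 m, L = 0.1985 m, θ = 70.3°: the bracketed kinematic factor |dx/dθ| = 0.042853 m.
ω = v/|dx/dθ| = 14/0.042853 = 326.7 rad/s.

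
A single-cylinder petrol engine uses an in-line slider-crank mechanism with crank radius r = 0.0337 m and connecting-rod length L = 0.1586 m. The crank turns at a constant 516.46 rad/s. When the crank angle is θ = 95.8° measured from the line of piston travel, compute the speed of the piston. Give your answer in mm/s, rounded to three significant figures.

ω = 516.5 rad/s
For an in-line slider-crank, x = r cosθ + √(L² − r² sin²θ), so v = −rω sinθ·[1 + r cosθ/√(L² − r² sin²θ)].
With r = 0.0337 m, L = 0.1586 m, θ = 95.8°: √(L² − r² sin²θ) = 0.15502 m.
v = −0.0337·516.5·0.99488·[1 + 0.0337·-0.10106/0.15502] = -16.935 m/s.
|v| = 16.935 m/s = 16935 mm/s.

16900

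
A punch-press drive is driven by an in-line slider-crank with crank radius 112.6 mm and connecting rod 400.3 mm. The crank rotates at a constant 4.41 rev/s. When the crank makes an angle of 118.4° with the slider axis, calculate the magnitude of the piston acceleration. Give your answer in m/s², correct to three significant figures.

54.5

ω = 2π·4.41 = 27.71 rad/s
x(θ) = r cosθ + √(L² − r² sin²θ); with ω constant, a = ω²·d²x/dθ².
d²x/dθ² = −r cosθ − r²(cos2θ)/√u − r⁴ sin²2θ/(4u^{3/2}),  u = L² − r² sin²θ = 0.150429 m².
Substituting r = 0.1126 m, L = 0.4003 m, θ = 118.4°: d²x/dθ² = +0.070973 m.
a = ω²·d²x/dθ² = (27.71)²·(+0.070973) = +54.491 m/s²;  |a| = 54.491 m/s².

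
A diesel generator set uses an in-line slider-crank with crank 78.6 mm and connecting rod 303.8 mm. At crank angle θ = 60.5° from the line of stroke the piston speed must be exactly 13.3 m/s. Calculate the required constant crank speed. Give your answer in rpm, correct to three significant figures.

For an in-line slider-crank, |v_piston| = rω|sinθ|·[1 + r cosθ/√(L² − r² sin²θ)].
With r = 0.0786 m, L = 0.3038 m, θ = 60.5°: the bracketed kinematic factor |dx/dθ| = 0.077355 m.
ω = v/|dx/dθ| = 13.3/0.077355 = 171.93 rad/s.
N = 60ω/(2π) = 1641.8 rpm.

1640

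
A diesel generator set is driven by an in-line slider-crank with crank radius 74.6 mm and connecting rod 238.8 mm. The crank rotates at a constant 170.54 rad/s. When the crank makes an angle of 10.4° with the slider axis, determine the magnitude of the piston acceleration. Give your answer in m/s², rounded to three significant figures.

2770

ω = 170.5 rad/s
x(θ) = r cosθ + √(L² − r² sin²θ); with ω constant, a = ω²·d²x/dθ².
d²x/dθ² = −r cosθ − r²(cos2θ)/√u − r⁴ sin²2θ/(4u^{3/2}),  u = L² − r² sin²θ = 0.0568441 m².
Substituting r = 0.0746 m, L = 0.2388 m, θ = 10.4°: d²x/dθ² = -0.095267 m.
a = ω²·d²x/dθ² = (170.5)²·(-0.095267) = -2770.7 m/s²;  |a| = 2770.7 m/s².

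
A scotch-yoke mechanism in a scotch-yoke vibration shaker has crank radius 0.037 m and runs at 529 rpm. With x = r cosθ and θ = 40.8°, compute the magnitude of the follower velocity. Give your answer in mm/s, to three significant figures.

ω = 55.4 rad/s (from 529 rpm).
x = r cosθ ⇒ ẋ = −rω sinθ.
|v| = rω|sinθ| = 0.037·55.4·|sin 40.8°| = 1.3393 m/s = 1339.3 mm/s.

1340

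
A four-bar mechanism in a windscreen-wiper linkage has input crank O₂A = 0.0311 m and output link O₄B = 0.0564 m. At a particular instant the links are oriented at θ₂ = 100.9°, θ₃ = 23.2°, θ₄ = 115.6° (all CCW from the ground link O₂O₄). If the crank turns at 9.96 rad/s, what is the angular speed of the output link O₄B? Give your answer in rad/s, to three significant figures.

ω₂ = 9.96 rad/s
Differentiating the loop-closure r₂e^{iθ₂}+r₃e^{iθ₃}=r₁+r₄e^{iθ₄} gives r₂ω₂e^{iθ₂}+r₃ω₃e^{iθ₃}=r₄ω₄e^{iθ₄}.
Eliminating the other unknown: ω₄ = r₂ω₂ sin(θ₂−θ₃) / [r₄ sin(θ₄−θ₃)].
Numerator sine = +0.97705; denominator sine = +0.99912.
Result = 0.0311·9.96·(+0.97705) / (0.0564·(+0.99912)) = +5.3708 rad/s; magnitude 5.3708 rad/s.

5.37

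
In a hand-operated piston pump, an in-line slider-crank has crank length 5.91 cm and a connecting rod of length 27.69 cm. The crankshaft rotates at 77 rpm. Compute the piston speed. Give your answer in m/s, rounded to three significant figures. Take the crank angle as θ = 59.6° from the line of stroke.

0.456

ω = 2π·77/60 = 8.063 rad/s
For an in-line slider-crank, x = r cosθ + √(L² − r² sin²θ), so v = −rω sinθ·[1 + r cosθ/√(L² − r² sin²θ)].
With r = 0.0591 m, L = 0.2769 m, θ = 59.6°: √(L² − r² sin²θ) = 0.27217 m.
v = −0.0591·8.063·0.86251·[1 + 0.0591·0.50603/0.27217] = -0.45619 m/s.
|v| = 0.45619 m/s.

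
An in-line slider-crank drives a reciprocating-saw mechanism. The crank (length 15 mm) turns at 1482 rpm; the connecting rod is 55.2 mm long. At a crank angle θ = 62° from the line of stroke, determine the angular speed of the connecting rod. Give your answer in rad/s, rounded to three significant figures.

20.4

ω = 155.2 rad/s (converted from 1482 rpm).
The rod makes angle φ with the slider axis where L sinφ = r sinθ; differentiating, L cosφ·φ̇ = r ω cosθ.
L cosφ = √(L² − r² sin²θ) = 0.053588 m.
|ω_rod| = r ω |cosθ| / √(L² − r² sin²θ) = 0.015·155.2·0.46947/0.053588 = 20.395 rad/s.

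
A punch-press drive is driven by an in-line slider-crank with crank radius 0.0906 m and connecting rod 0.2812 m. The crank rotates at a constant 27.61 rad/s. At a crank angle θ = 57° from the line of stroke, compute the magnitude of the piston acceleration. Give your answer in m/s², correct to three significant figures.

28.8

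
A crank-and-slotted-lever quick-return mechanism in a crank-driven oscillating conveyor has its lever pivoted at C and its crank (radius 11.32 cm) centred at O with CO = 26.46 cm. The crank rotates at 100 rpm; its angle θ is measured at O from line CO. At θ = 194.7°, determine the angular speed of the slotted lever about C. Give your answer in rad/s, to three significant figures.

6.80

ω = 10.47 rad/s (from 100 rpm).
Crank pin A relative to C: A = (d + r cosθ, r sinθ); lever angle φ = atan2(r sinθ, d + r cosθ).
Differentiating tanφ: φ̇ = rω(d cosθ + r)/(d² + r² + 2dr cosθ).
d² + r² + 2dr cosθ = |CA|² = 0.0248828 m²;  d cosθ + r = -0.14274 m.
|ω_lever| = |0.1132·10.47·-0.14274| / 0.0248828 = 6.8002 rad/s.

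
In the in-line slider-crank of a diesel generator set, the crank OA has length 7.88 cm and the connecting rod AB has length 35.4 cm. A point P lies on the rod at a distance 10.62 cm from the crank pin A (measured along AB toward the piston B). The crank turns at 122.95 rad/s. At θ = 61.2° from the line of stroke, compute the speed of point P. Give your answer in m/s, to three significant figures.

9.36

ω = 123 rad/s.  Crank-pin speed |V_A| = rω = 9.6885 m/s, perpendicular to OA.
Rod angle: sinφ = −(r/L) sinθ ⇒ φ = -11.249°; ω_rod = −rω cosθ/√(L²−r²sin²θ) = -13.443 rad/s.
V_P = V_A + ω_rod × AP, with AP = 0.1062 m along the rod.
Components: V_Px = −rω sinθ − a·ω_rod·sinφ = -8.7685 m/s;  V_Py = rω cosθ + a·ω_rod·cosφ = +3.2672 m/s.
|V_P| = √(V_Px² + V_Py²) = 9.3575 m/s.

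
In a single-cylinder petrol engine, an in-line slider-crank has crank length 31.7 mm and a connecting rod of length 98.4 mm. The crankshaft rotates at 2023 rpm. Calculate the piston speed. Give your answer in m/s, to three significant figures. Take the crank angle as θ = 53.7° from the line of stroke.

6.48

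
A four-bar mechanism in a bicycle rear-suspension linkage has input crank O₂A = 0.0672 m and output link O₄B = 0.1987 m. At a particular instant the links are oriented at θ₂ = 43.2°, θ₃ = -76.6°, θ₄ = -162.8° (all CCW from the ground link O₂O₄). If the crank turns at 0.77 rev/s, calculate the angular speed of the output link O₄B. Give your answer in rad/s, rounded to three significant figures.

ω₂ = 4.838 rad/s (from 0.77 rev/s).
Differentiating the loop-closure r₂e^{iθ₂}+r₃e^{iθ₃}=r₁+r₄e^{iθ₄} gives r₂ω₂e^{iθ₂}+r₃ω₃e^{iθ₃}=r₄ω₄e^{iθ₄}.
Eliminating the other unknown: ω₄ = r₂ω₂ sin(θ₂−θ₃) / [r₄ sin(θ₄−θ₃)].
Numerator sine = +0.86777; denominator sine = -0.99780.
Result = 0.0672·4.838·(+0.86777) / (0.1987·(-0.99780)) = -1.423 rad/s; magnitude 1.423 rad/s.

1.42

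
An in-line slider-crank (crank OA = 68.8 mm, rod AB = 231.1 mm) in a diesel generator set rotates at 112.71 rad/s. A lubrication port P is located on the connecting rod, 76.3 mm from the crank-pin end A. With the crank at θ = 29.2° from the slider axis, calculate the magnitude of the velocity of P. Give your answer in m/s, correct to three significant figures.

6.12

ω = 112.7 rad/s.  Crank-pin speed |V_A| = rω = 7.7544 m/s, perpendicular to OA.
Rod angle: sinφ = −(r/L) sinθ ⇒ φ = -8.351°; ω_rod = −rω cosθ/√(L²−r²sin²θ) = -29.604 rad/s.
V_P = V_A + ω_rod × AP, with AP = 0.0763 m along the rod.
Components: V_Px = −rω sinθ − a·ω_rod·sinφ = -4.1112 m/s;  V_Py = rω cosθ + a·ω_rod·cosφ = +4.5342 m/s.
|V_P| = √(V_Px² + V_Py²) = 6.1205 m/s.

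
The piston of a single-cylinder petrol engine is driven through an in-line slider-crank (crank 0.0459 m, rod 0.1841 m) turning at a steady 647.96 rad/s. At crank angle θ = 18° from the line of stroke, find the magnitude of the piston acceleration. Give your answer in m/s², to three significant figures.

22300

ω = 648 rad/s
x(θ) = r cosθ + √(L² − r² sin²θ); with ω constant, a = ω²·d²x/dθ².
d²x/dθ² = −r cosθ − r²(cos2θ)/√u − r⁴ sin²2θ/(4u^{3/2}),  u = L² − r² sin²θ = 0.0336916 m².
Substituting r = 0.0459 m, L = 0.1841 m, θ = 18°: d²x/dθ² = -0.053001 m.
a = ω²·d²x/dθ² = (648)²·(-0.053001) = -22253 m/s²;  |a| = 22253 m/s².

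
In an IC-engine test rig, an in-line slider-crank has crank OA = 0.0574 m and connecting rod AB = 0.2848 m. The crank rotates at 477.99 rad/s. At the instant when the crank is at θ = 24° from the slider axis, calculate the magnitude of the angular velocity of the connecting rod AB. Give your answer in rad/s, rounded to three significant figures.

ω = 478 rad/s
The rod makes angle φ with the slider axis where L sinφ = r sinθ; differentiating, L cosφ·φ̇ = r ω cosθ.
L cosφ = √(L² − r² sin²θ) = 0.28384 m.
|ω_rod| = r ω |cosθ| / √(L² − r² sin²θ) = 0.0574·478·0.91355/0.28384 = 88.305 rad/s.

88.3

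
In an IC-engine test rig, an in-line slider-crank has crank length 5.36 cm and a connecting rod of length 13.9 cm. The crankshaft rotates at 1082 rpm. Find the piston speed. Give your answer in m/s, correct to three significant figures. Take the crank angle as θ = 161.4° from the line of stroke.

ω = 2π·1082/60 = 113.3 rad/s
For an in-line slider-crank, x = r cosθ + √(L² − r² sin²θ), so v = −rω sinθ·[1 + r cosθ/√(L² − r² sin²θ)].
With r = 0.0536 m, L = 0.139 m, θ = 161.4°: √(L² − r² sin²θ) = 0.13794 m.
v = −0.0536·113.3·0.31896·[1 + 0.0536·-0.94777/0.13794] = -1.2237 m/s.
|v| = 1.2237 m/s.

1.22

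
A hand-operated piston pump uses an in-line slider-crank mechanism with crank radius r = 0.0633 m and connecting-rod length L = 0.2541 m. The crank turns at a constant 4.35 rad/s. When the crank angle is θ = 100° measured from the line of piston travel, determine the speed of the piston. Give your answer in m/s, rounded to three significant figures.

0.259

ω = 4.35 rad/s
For an in-line slider-crank, x = r cosθ + √(L² − r² sin²θ), so v = −rω sinθ·[1 + r cosθ/√(L² − r² sin²θ)].
With r = 0.0633 m, L = 0.2541 m, θ = 100°: √(L² − r² sin²θ) = 0.24633 m.
v = −0.0633·4.35·0.98481·[1 + 0.0633·-0.17365/0.24633] = -0.25907 m/s.
|v| = 0.25907 m/s.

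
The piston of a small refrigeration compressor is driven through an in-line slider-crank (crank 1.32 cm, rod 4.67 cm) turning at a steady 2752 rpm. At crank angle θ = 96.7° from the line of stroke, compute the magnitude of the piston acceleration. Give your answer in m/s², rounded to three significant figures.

442

ω = 2π·2752/60 = 288.2 rad/s
x(θ) = r cosθ + √(L² − r² sin²θ); with ω constant, a = ω²·d²x/dθ².
d²x/dθ² = −r cosθ − r²(cos2θ)/√u − r⁴ sin²2θ/(4u^{3/2}),  u = L² − r² sin²θ = 0.00200902 m².
Substituting r = 0.0132 m, L = 0.0467 m, θ = 96.7°: d²x/dθ² = +0.0053171 m.
a = ω²·d²x/dθ² = (288.2)²·(+0.0053171) = +441.6 m/s²;  |a| = 441.6 m/s².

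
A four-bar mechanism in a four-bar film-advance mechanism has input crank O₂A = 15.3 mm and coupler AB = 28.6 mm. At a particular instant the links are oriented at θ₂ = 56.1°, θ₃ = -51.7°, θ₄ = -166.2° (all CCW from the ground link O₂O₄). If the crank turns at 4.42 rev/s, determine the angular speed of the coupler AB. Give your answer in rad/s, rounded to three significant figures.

ω₂ = 27.77 rad/s (from 4.42 rev/s).
Differentiating the loop-closure r₂e^{iθ₂}+r₃e^{iθ₃}=r₁+r₄e^{iθ₄} gives r₂ω₂e^{iθ₂}+r₃ω₃e^{iθ₃}=r₄ω₄e^{iθ₄}.
Eliminating the other unknown: ω₃ = r₂ω₂ sin(θ₄−θ₂) / [r₃ sin(θ₃−θ₄)].
Numerator sine = +0.67301; denominator sine = +0.90996.
Result = 0.0153·27.77·(+0.67301) / (0.0286·(+0.90996)) = +10.988 rad/s; magnitude 10.988 rad/s.

11.0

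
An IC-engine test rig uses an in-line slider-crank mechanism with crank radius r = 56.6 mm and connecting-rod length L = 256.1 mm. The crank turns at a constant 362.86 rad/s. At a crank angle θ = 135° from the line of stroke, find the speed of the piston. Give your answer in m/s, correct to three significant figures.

12.2

ω = 362.9 rad/s
For an in-line slider-crank, x = r cosθ + √(L² − r² sin²θ), so v = −rω sinθ·[1 + r cosθ/√(L² − r² sin²θ)].
With r = 0.0566 m, L = 0.2561 m, θ = 135°: √(L² − r² sin²θ) = 0.25295 m.
v = −0.0566·362.9·0.70711·[1 + 0.0566·-0.70711/0.25295] = -12.225 m/s.
|v| = 12.225 m/s.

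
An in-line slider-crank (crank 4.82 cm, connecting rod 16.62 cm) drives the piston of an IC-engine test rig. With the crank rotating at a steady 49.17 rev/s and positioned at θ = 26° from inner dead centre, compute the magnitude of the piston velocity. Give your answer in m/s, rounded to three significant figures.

8.24

ω = 2π·49.2 = 308.9 rad/s
For an in-line slider-crank, x = r cosθ + √(L² − r² sin²θ), so v = −rω sinθ·[1 + r cosθ/√(L² − r² sin²θ)].
With r = 0.0482 m, L = 0.1662 m, θ = 26°: √(L² − r² sin²θ) = 0.16485 m.
v = −0.0482·308.9·0.43837·[1 + 0.0482·0.89879/0.16485] = -8.2433 m/s.
|v| = 8.2433 m/s.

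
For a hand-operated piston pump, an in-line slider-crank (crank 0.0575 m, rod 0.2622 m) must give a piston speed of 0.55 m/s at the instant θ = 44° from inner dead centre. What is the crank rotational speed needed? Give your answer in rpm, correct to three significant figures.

113

For an in-line slider-crank, |v_piston| = rω|sinθ|·[1 + r cosθ/√(L² − r² sin²θ)].
With r = 0.0575 m, L = 0.2622 m, θ = 44°: the bracketed kinematic factor |dx/dθ| = 0.046318 m.
ω = v/|dx/dθ| = 0.55/0.046318 = 11.874 rad/s.
N = 60ω/(2π) = 113.39 rpm.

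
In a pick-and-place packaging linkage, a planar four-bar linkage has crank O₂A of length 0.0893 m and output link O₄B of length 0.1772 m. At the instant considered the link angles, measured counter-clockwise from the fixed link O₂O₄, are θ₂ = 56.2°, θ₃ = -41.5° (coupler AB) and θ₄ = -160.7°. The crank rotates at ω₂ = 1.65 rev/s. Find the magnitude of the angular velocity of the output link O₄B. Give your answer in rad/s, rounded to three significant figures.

5.93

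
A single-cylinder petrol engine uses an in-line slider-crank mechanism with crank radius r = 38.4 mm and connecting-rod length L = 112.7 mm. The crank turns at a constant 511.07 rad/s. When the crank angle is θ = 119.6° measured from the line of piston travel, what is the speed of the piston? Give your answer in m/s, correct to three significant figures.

14.1

ω = 511.1 rad/s
For an in-line slider-crank, x = r cosθ + √(L² − r² sin²θ), so v = −rω sinθ·[1 + r cosθ/√(L² − r² sin²θ)].
With r = 0.0384 m, L = 0.1127 m, θ = 119.6°: √(L² − r² sin²θ) = 0.10764 m.
v = −0.0384·511.1·0.86949·[1 + 0.0384·-0.49394/0.10764] = -14.057 m/s.
|v| = 14.057 m/s.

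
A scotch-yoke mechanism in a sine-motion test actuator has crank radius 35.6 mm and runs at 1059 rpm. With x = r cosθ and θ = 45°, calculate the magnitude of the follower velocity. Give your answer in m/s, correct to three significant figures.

2.79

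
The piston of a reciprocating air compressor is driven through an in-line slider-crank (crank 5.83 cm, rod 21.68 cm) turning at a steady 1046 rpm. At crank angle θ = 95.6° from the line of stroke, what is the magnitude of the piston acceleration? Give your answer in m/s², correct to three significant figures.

260

ω = 2π·1046/60 = 109.5 rad/s
x(θ) = r cosθ + √(L² − r² sin²θ); with ω constant, a = ω²·d²x/dθ².
d²x/dθ² = −r cosθ − r²(cos2θ)/√u − r⁴ sin²2θ/(4u^{3/2}),  u = L² − r² sin²θ = 0.0436357 m².
Substituting r = 0.0583 m, L = 0.2168 m, θ = 95.6°: d²x/dθ² = +0.021638 m.
a = ω²·d²x/dθ² = (109.5)²·(+0.021638) = +259.62 m/s²;  |a| = 259.62 m/s².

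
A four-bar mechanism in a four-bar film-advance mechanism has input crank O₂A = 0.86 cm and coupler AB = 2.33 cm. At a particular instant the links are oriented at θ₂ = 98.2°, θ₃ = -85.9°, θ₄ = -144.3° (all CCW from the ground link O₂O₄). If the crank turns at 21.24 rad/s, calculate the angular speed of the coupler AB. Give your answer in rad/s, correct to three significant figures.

8.16

ω₂ = 21.24 rad/s
Differentiating the loop-closure r₂e^{iθ₂}+r₃e^{iθ₃}=r₁+r₄e^{iθ₄} gives r₂ω₂e^{iθ₂}+r₃ω₃e^{iθ₃}=r₄ω₄e^{iθ₄}.
Eliminating the other unknown: ω₃ = r₂ω₂ sin(θ₄−θ₂) / [r₃ sin(θ₃−θ₄)].
Numerator sine = +0.88701; denominator sine = +0.85173.
Result = 0.0086·21.24·(+0.88701) / (0.0233·(+0.85173)) = +8.1644 rad/s; magnitude 8.1644 rad/s.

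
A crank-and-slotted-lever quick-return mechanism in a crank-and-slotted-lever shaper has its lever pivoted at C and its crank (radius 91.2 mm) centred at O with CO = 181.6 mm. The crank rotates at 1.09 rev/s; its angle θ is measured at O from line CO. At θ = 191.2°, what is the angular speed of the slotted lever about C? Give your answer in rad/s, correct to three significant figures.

6.17

ω = 6.849 rad/s (from 1.09 rev/s).
Crank pin A relative to C: A = (d + r cosθ, r sinθ); lever angle φ = atan2(r sinθ, d + r cosθ).
Differentiating tanφ: φ̇ = rω(d cosθ + r)/(d² + r² + 2dr cosθ).
d² + r² + 2dr cosθ = |CA|² = 0.008803 m²;  d cosθ + r = -0.086941 m.
|ω_lever| = |0.0912·6.849·-0.086941| / 0.008803 = 6.1688 rad/s.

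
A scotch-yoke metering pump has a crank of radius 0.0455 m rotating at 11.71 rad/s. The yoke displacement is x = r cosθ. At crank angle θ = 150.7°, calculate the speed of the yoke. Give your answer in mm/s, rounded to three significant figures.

ω = 11.71 rad/s
x = r cosθ ⇒ ẋ = −rω sinθ.
|v| = rω|sinθ| = 0.0455·11.71·|sin 150.7°| = 0.26075 m/s = 260.75 mm/s.

261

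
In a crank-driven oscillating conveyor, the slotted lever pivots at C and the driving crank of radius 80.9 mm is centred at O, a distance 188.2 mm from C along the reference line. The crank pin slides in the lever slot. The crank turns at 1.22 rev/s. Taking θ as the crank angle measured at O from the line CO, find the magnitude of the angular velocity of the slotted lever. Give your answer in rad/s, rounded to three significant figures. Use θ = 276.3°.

ω = 7.665 rad/s (from 1.22 rev/s).
Crank pin A relative to C: A = (d + r cosθ, r sinθ); lever angle φ = atan2(r sinθ, d + r cosθ).
Differentiating tanφ: φ̇ = rω(d cosθ + r)/(d² + r² + 2dr cosθ).
d² + r² + 2dr cosθ = |CA|² = 0.0453055 m²;  d cosθ + r = +0.10155 m.
|ω_lever| = |0.0809·7.665·+0.10155| / 0.0453055 = 1.39 rad/s.

1.39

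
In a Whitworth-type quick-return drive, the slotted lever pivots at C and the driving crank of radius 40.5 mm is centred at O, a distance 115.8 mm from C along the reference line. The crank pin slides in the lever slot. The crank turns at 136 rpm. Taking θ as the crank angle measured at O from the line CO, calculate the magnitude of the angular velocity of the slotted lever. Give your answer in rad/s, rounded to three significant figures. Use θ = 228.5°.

2.37

ω = 14.24 rad/s (from 136 rpm).
Crank pin A relative to C: A = (d + r cosθ, r sinθ); lever angle φ = atan2(r sinθ, d + r cosθ).
Differentiating tanφ: φ̇ = rω(d cosθ + r)/(d² + r² + 2dr cosθ).
d² + r² + 2dr cosθ = |CA|² = 0.00883465 m²;  d cosθ + r = -0.036231 m.
|ω_lever| = |0.0405·14.24·-0.036231| / 0.00883465 = 2.3655 rad/s.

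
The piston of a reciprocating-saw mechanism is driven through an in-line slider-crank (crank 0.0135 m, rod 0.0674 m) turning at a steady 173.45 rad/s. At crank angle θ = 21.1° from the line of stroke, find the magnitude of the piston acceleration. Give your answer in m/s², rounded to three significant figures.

440

ω = 173.4 rad/s
x(θ) = r cosθ + √(L² − r² sin²θ); with ω constant, a = ω²·d²x/dθ².
d²x/dθ² = −r cosθ − r²(cos2θ)/√u − r⁴ sin²2θ/(4u^{3/2}),  u = L² − r² sin²θ = 0.00451914 m².
Substituting r = 0.0135 m, L = 0.0674 m, θ = 21.1°: d²x/dθ² = -0.014616 m.
a = ω²·d²x/dθ² = (173.4)²·(-0.014616) = -439.71 m/s²;  |a| = 439.71 m/s².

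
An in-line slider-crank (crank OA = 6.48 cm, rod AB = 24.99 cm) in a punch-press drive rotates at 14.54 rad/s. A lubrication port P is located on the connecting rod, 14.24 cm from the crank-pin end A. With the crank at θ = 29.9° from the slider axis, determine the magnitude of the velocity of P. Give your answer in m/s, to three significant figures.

ω = 14.54 rad/s.  Crank-pin speed |V_A| = rω = 0.94219 m/s, perpendicular to OA.
Rod angle: sinφ = −(r/L) sinθ ⇒ φ = -7.427°; ω_rod = −rω cosθ/√(L²−r²sin²θ) = -3.2961 rad/s.
V_P = V_A + ω_rod × AP, with AP = 0.1424 m along the rod.
Components: V_Px = −rω sinθ − a·ω_rod·sinφ = -0.53034 m/s;  V_Py = rω cosθ + a·ω_rod·cosφ = +0.35136 m/s.
|V_P| = √(V_Px² + V_Py²) = 0.63617 m/s.

0.636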